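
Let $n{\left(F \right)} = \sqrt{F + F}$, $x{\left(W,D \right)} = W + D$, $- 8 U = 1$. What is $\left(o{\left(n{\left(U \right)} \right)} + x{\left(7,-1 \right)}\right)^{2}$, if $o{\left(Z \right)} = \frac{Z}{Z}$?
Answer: $49$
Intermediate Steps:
$U = - \frac{1}{8}$ ($U = \left(- \frac{1}{8}\right) 1 = - \frac{1}{8} \approx -0.125$)
$x{\left(W,D \right)} = D + W$
$n{\left(F \right)} = \sqrt{2} \sqrt{F}$ ($n{\left(F \right)} = \sqrt{2 F} = \sqrt{2} \sqrt{F}$)
$o{\left(Z \right)} = 1$
$\left(o{\left(n{\left(U \right)} \right)} + x{\left(7,-1 \right)}\right)^{2} = \left(1 + \left(-1 + 7\right)\right)^{2} = \left(1 + 6\right)^{2} = 7^{2} = 49$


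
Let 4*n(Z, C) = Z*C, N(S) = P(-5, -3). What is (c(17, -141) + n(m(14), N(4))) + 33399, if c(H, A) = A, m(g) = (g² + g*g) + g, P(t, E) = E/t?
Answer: 333189/10 ≈ 33319.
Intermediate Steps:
m(g) = g + 2*g² (m(g) = (g² + g²) + g = 2*g² + g = g + 2*g²)
N(S) = ⅗ (N(S) = -3/(-5) = -3*(-⅕) = ⅗)
n(Z, C) = C*Z/4 (n(Z, C) = (Z*C)/4 = (C*Z)/4 = C*Z/4)
(c(17, -141) + n(m(14), N(4))) + 33399 = (-141 + (¼)*(⅗)*(14*(1 + 2*14))) + 33399 = (-141 + (¼)*(⅗)*(14*(1 + 28))) + 33399 = (-141 + (¼)*(⅗)*(14*29)) + 33399 = (-141 + (¼)*(⅗)*406) + 33399 = (-141 + 609/10) + 33399 = -801/10 + 33399 = 333189/10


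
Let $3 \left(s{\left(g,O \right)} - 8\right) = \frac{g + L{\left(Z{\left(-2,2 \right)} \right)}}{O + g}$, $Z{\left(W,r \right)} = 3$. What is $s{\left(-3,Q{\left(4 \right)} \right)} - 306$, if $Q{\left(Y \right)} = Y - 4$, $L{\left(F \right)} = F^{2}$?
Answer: $- \frac{896}{3} \approx -298.67$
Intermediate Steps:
$Q{\left(Y \right)} = -4 + Y$
$s{\left(g,O \right)} = 8 + \frac{9 + g}{3 \left(O + g\right)}$ ($s{\left(g,O \right)} = 8 + \frac{\left(g + 3^{2}\right) \frac{1}{O + g}}{3} = 8 + \frac{\left(g + 9\right) \frac{1}{O + g}}{3} = 8 + \frac{\left(9 + g\right) \frac{1}{O + g}}{3} = 8 + \frac{\frac{1}{O + g} \left(9 + g\right)}{3} = 8 + \frac{9 + g}{3 \left(O + g\right)}$)
$s{\left(-3,Q{\left(4 \right)} \right)} - 306 = \frac{3 + 8 \left(-4 + 4\right) + \frac{25}{3} \left(-3\right)}{\left(-4 + 4\right) - 3} - 306 = \frac{3 + 8 \cdot 0 - 25}{0 - 3} - 306 = \frac{3 + 0 - 25}{-3} - 306 = \left(- \frac{1}{3}\right) \left(-22\right) - 306 = \frac{22}{3} - 306 = - \frac{896}{3}$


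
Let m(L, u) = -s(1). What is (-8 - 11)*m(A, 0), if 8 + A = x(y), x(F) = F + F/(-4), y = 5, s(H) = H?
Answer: 19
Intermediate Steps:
x(F) = 3*F/4 (x(F) = F + F*(-¼) = F - F/4 = 3*F/4)
A = -17/4 (A = -8 + (¾)*5 = -8 + 15/4 = -17/4 ≈ -4.2500)
m(L, u) = -1 (m(L, u) = -1*1 = -1)
(-8 - 11)*m(A, 0) = (-8 - 11)*(-1) = -19*(-1) = 19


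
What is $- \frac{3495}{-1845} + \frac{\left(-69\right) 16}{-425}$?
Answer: $\frac{234817}{52275} \approx 4.492$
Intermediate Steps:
$- \frac{3495}{-1845} + \frac{\left(-69\right) 16}{-425} = \left(-3495\right) \left(- \frac{1}{1845}\right) - - \frac{1104}{425} = \frac{233}{123} + \frac{1104}{425} = \frac{234817}{52275}$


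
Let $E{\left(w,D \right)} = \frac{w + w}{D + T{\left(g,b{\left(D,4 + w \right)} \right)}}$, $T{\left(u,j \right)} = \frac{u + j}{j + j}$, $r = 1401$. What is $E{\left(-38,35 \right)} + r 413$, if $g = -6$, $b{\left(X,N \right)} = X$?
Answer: $\frac{1434376307}{2479} \approx 5.7861 \cdot 10^{5}$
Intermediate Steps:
$T{\left(u,j \right)} = \frac{j + u}{2 j}$
$E{\left(w,D \right)} = \frac{2 w}{D + \frac{-6 + D}{2 D}}$ ($E{\left(w,D \right)} = \frac{w + w}{D + \frac{D - 6}{2 D}} = \frac{2 w}{D + \frac{-6 + D}{2 D}}$)
$E{\left(-38,35 \right)} + r 413 = 4 \cdot 35 \left(-38\right) \frac{1}{-6 + 35 + 2 \cdot 35^{2}} + 1401 \cdot 413 = 4 \cdot 35 \left(-38\right) \frac{1}{-6 + 35 + 2 \cdot 1225} + 578613 = 4 \cdot 35 \left(-38\right) \frac{1}{-6 + 35 + 2450} + 578613 = 4 \cdot 35 \left(-38\right) \frac{1}{2479} + 578613 = - \frac{5320}{2479} + 578613 = \frac{1434376307}{2479}$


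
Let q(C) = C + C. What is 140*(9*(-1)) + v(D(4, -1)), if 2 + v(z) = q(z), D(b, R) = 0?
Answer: -1262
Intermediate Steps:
q(C) = 2*C
v(z) = -2 + 2*z
140*(9*(-1)) + v(D(4, -1)) = 140*(9*(-1)) + (-2 + 2*0) = 140*(-9) + (-2 + 0) = -1260 - 2 = -1262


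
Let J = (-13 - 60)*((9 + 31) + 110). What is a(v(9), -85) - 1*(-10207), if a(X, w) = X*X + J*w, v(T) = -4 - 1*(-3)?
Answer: 940958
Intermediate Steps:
J = -10950 (J = -73*(40 + 110) = -73*150 = -10950)
v(T) = -1 (v(T) = -4 + 3 = -1)
a(X, w) = X² - 10950*w (a(X, w) = X*X - 10950*w = X² - 10950*w)
a(v(9), -85) - 1*(-10207) = ((-1)² - 10950*(-85)) - 1*(-10207) = (1 + 930750) + 10207 = 930751 + 10207 = 940958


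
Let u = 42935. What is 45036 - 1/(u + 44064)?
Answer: 3918086963/86999 ≈ 45036.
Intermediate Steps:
45036 - 1/(u + 44064) = 45036 - 1/(42935 + 44064) = 45036 - 1/86999 = 3918086963/86999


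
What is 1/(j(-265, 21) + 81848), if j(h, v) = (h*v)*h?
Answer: 1/1556573 ≈ 6.4244e-7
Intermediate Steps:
j(h, v) = v*h**2
1/(j(-265, 21) + 81848) = 1/(21*(-265)**2 + 81848) = 1/(21*70225 + 81848) = 1/(1474725 + 81848) = 1/1556573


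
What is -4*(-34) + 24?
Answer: 160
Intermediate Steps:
-4*(-34) + 24 = 136 + 24 = 160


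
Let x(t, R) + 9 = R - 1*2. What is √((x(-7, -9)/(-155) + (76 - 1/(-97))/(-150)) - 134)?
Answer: I*√1093544798646/90210 ≈ 11.592*I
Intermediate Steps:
x(t, R) = -11 + R (x(t, R) = -9 + (R - 1*2) = -9 + (R - 2) = -9 + (-2 + R) = -11 + R)
√((x(-7, -9)/(-155) + (76 - 1/(-97))/(-150)) - 134) = √(((-11 - 9)/(-155) + (76 - 1/(-97))/(-150)) - 134) = √((-20*(-1/155) + (76 - 1*(-1/97))*(-1/150)) - 134) = √((4/31 + (76 + 1/97)*(-1/150)) - 134) = √((4/31 + (7373/97)*(-1/150)) - 134) = √((4/31 - 7373/14550) - 134) = √(-170363/451050 - 134) = √(-60611063/451050) = I*√1093544798646/90210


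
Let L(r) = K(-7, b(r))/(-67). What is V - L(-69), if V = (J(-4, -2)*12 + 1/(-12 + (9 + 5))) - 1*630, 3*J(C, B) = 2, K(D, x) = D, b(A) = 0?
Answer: -83295/134 ≈ -621.60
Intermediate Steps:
J(C, B) = 2/3 (J(C, B) = (1/3)*2 = 2/3)
L(r) = 7/67 (L(r) = -7/(-67) = -7*(-1/67) = 7/67)
V = -1243/2 (V = ((2/3)*12 + 1/(-12 + (9 + 5))) - 1*630 = (8 + 1/(-12 + 14)) - 630 = (8 + 1/2) - 630 = 17/2 - 630 = -1243/2 ≈ -621.50)
V - L(-69) = -1243/2 - 1*7/67 = -1243/2 - 7/67 = -83295/134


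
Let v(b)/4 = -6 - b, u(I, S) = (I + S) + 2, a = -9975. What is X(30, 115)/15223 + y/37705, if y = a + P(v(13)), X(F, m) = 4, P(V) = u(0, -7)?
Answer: -30354944/114796643 ≈ -0.26442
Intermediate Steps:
u(I, S) = 2 + I + S
v(b) = -24 - 4*b (v(b) = 4*(-6 - b) = -24 - 4*b)
P(V) = -5 (P(V) = 2 + 0 - 7 = -5)
y = -9980 (y = -9975 - 5 = -9980)
X(30, 115)/15223 + y/37705 = 4/15223 - 9980/37705 = 4*(1/15223) - 9980*1/37705 = 4/15223 - 1996/7541 = -30354944/114796643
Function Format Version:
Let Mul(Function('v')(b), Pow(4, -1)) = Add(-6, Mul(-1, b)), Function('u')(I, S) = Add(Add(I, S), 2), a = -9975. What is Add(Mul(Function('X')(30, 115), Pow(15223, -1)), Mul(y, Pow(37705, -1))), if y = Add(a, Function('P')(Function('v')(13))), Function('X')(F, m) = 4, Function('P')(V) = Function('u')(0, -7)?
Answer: Rational(-30354944, 114796643) ≈ -0.26442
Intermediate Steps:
Function('u')(I, S) = Add(2, I, S)
Function('v')(b) = Add(-24, Mul(-4, b)) (Function('v')(b) = Mul(4, Add(-6, Mul(-1, b))) = Add(-24, Mul(-4, b)))
Function('P')(V) = -5 (Function('P')(V) = Add(2, 0, -7) = -5)
y = -9980 (y = Add(-9975, -5) = -9980)
Add(Mul(Function('X')(30, 115), Pow(15223, -1)), Mul(y, Pow(37705, -1))) = Add(Mul(4, Pow(15223, -1)), Mul(-9980, Pow(37705, -1))) = Add(Mul(4, Rational(1, 15223)), Mul(-9980, Rational(1, 37705))) = Add(Rational(4, 15223), Rational(-1996, 7541)) = Rational(-30354944, 114796643)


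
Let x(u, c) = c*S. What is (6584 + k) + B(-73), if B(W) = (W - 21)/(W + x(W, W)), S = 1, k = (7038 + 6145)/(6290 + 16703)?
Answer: 11053214606/1678489 ≈ 6585.2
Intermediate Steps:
k = 13183/22993 ≈ 0.57335
x(u, c) = c (x(u, c) = c*1 = c)
B(W) = (-21 + W)/(2*W) (B(W) = (W - 21)/(W + W) = (-21 + W)/((2*W)) = (-21 + W)*(1/(2*W)) = (-21 + W)/(2*W))
(6584 + k) + B(-73) = (6584 + 13183/22993) + (1/2)*(-21 - 73)/(-73) = 151399095/22993 + (1/2)*(-1/73)*(-94) = 151399095/22993 + 47/73 = 11053214606/1678489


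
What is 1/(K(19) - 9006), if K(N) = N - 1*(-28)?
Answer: -1/8959 ≈ -0.00011162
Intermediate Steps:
K(N) = 28 + N (K(N) = N + 28 = 28 + N)
1/(K(19) - 9006) = 1/((28 + 19) - 9006) = 1/(47 - 9006) = 1/(-8959) = -1/8959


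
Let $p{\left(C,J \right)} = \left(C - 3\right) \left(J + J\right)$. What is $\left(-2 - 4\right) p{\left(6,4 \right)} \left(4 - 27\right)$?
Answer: $3312$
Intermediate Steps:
$p{\left(C,J \right)} = 2 J \left(-3 + C\right)$ ($p{\left(C,J \right)} = \left(-3 + C\right) 2 J = 2 J \left(-3 + C\right)$)
$\left(-2 - 4\right) p{\left(6,4 \right)} \left(4 - 27\right) = \left(-2 - 4\right) 2 \cdot 4 \left(-3 + 6\right) \left(4 - 27\right) = - 6 \cdot 2 \cdot 4 \cdot 3 \left(-23\right) = \left(-6\right) 24 \left(-23\right) = \left(-144\right) \left(-23\right) = 3312$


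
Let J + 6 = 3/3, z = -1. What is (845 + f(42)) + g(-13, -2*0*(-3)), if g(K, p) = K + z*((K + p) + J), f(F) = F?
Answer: 892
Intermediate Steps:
J = -5 (J = -6 + 3/3 = -6 + 3*(⅓) = -6 + 1 = -5)
g(K, p) = 5 - p (g(K, p) = K - ((K + p) - 5) = K - (-5 + K + p) = K + (5 - K - p) = 5 - p)
(845 + f(42)) + g(-13, -2*0*(-3)) = (845 + 42) + (5 - (-2*0)*(-3)) = 887 + (5 - 0*(-3)) = 887 + (5 - 1*0) = 887 + (5 + 0) = 887 + 5 = 892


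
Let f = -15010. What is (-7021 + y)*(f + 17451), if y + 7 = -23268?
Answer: -73952536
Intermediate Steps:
y = -23275 (y = -7 - 23268 = -23275)
(-7021 + y)*(f + 17451) = (-7021 - 23275)*(-15010 + 17451) = -30296*2441 = -73952536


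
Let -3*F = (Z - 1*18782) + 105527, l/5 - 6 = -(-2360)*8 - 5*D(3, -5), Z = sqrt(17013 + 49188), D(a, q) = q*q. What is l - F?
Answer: 122720 + sqrt(66201)/3 ≈ 1.2281e+5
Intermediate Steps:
D(a, q) = q**2
Z = sqrt(66201) ≈ 257.30
l = 93805 (l = 30 + 5*(-(-2360)*8 - 5*(-5)**2) = 30 + 5*(-118*(-160) - 5*25) = 30 + 5*(18880 - 125) = 30 + 5*18755 = 30 + 93775 = 93805)
F = -28915 - sqrt(66201)/3 (F = -((sqrt(66201) - 1*18782) + 105527)/3 = -((sqrt(66201) - 18782) + 105527)/3 = -((-18782 + sqrt(66201)) + 105527)/3 = -(86745 + sqrt(66201))/3 = -28915 - sqrt(66201)/3 ≈ -29001.)
l - F = 93805 - (-28915 - sqrt(66201)/3) = 93805 + (28915 + sqrt(66201)/3) = 122720 + sqrt(66201)/3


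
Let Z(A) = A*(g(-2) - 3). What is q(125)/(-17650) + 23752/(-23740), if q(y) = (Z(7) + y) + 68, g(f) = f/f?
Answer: -21173613/20950550 ≈ -1.0106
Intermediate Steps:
g(f) = 1
Z(A) = -2*A (Z(A) = A*(1 - 3) = A*(-2) = -2*A)
q(y) = 54 + y (q(y) = (-2*7 + y) + 68 = (-14 + y) + 68 = 54 + y)
q(125)/(-17650) + 23752/(-23740) = (54 + 125)/(-17650) + 23752/(-23740) = 179*(-1/17650) + 23752*(-1/23740) = -179/17650 - 5938/5935 = -21173613/20950550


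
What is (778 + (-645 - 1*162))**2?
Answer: 841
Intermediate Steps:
(778 + (-645 - 1*162))**2 = (778 + (-645 - 162))**2 = (778 - 807)**2 = (-29)**2 = 841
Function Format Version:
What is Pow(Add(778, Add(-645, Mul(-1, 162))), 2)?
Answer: 841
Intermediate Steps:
Pow(Add(778, Add(-645, Mul(-1, 162))), 2) = Pow(Add(778, Add(-645, -162)), 2) = Pow(Add(778, -807), 2) = Pow(-29, 2) = 841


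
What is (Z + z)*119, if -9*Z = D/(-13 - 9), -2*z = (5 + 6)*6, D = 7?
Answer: -776713/198 ≈ -3922.8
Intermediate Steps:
z = -33 (z = -(5 + 6)*6/2 = -11*6/2 = -1/2*66 = -33)
Z = 7/198 (Z = -7/(9*(-13 - 9)) = -7/(9*(-22)) = -(-1)*7/198 = -1/9*(-7/22) = 7/198 ≈ 0.035354)
(Z + z)*119 = (7/198 - 33)*119 = -6527/198*119 = -776713/198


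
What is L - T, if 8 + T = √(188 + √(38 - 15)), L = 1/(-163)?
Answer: 1303/163 - √(188 + √23) ≈ -5.8912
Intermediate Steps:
L = -1/163 ≈ -0.0061350
T = -8 + √(188 + √23) (T = -8 + √(188 + √(38 - 15)) = -8 + √(188 + √23) ≈ 5.8851)
L - T = -1/163 - (-8 + √(188 + √23)) = -1/163 + (8 - √(188 + √23)) = 1303/163 - √(188 + √23)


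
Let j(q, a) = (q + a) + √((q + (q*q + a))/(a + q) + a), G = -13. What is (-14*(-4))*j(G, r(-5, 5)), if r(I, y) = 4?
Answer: -504 + 112*I*√31/3 ≈ -504.0 + 207.86*I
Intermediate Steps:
j(q, a) = a + q + √(a + (a + q + q²)/(a + q)) (j(q, a) = (a + q) + √((q + (q² + a))/(a + q) + a) = (a + q) + √((q + (a + q²))/(a + q) + a) = (a + q) + √((a + q + q²)/(a + q) + a) = (a + q) + √(a + (a + q + q²)/(a + q)) = a + q + √(a + (a + q + q²)/(a + q)))
(-14*(-4))*j(G, r(-5, 5)) = (-14*(-4))*(4 - 13 + √((4 - 13 + (-13)² + 4*(4 - 13))/(4 - 13))) = 56*(4 - 13 + √((4 - 13 + 169 + 4*(-9))/(-9))) = 56*(4 - 13 + √(-(4 - 13 + 169 - 36)/9)) = 56*(4 - 13 + √(-⅑*124)) = 56*(4 - 13 + √(-124/9)) = 56*(4 - 13 + 2*I*√31/3) = 56*(-9 + 2*I*√31/3) = -504 + 112*I*√31/3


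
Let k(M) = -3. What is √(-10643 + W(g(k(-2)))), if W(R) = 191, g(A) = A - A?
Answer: 2*I*√2613 ≈ 102.23*I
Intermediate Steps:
g(A) = 0
√(-10643 + W(g(k(-2)))) = √(-10643 + 191) = √(-10452) = 2*I*√2613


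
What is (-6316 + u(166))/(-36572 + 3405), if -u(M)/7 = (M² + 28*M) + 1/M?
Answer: 38469511/5505722 ≈ 6.9872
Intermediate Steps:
u(M) = -196*M - 7/M - 7*M² (u(M) = -7*((M² + 28*M) + 1/M) = -7*(1/M + M² + 28*M) = -196*M - 7/M - 7*M²)
(-6316 + u(166))/(-36572 + 3405) = (-6316 + 7*(-1 + 166²*(-28 - 1*166))/166)/(-36572 + 3405) = (-6316 + 7*(1/166)*(-1 + 27556*(-28 - 166)))/(-33167) = (-6316 + 7*(1/166)*(-1 + 27556*(-194)))*(-1/33167) = (-6316 + 7*(1/166)*(-1 - 5345864))*(-1/33167) = (-6316 + 7*(1/166)*(-5345865))*(-1/33167) = (-6316 - 37421055/166)*(-1/33167) = -38469511/166*(-1/33167) = 38469511/5505722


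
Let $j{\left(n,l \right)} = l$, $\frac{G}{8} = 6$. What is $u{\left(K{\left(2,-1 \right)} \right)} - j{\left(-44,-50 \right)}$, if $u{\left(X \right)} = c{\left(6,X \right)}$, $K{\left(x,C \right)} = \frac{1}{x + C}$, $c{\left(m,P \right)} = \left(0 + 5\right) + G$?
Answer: $103$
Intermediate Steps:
$G = 48$ ($G = 8 \cdot 6 = 48$)
$c{\left(m,P \right)} = 53$ ($c{\left(m,P \right)} = \left(0 + 5\right) + 48 = 5 + 48 = 53$)
$K{\left(x,C \right)} = \frac{1}{C + x}$
$u{\left(X \right)} = 53$
$u{\left(K{\left(2,-1 \right)} \right)} - j{\left(-44,-50 \right)} = 53 - -50 = 53 + 50 = 103$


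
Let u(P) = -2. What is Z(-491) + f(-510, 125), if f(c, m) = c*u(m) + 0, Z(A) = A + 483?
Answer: 1012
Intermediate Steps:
Z(A) = 483 + A
f(c, m) = -2*c (f(c, m) = c*(-2) + 0 = -2*c + 0 = -2*c)
Z(-491) + f(-510, 125) = (483 - 491) - 2*(-510) = -8 + 1020 = 1012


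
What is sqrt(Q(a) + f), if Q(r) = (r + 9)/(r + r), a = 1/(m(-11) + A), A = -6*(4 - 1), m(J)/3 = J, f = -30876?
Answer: I*sqrt(31105) ≈ 176.37*I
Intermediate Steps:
m(J) = 3*J
A = -18 (A = -6*3 = -18)
a = -1/51 (a = 1/(3*(-11) - 18) = 1/(-33 - 18) = 1/(-51) = -1/51 ≈ -0.019608)
Q(r) = (9 + r)/(2*r) (Q(r) = (9 + r)/((2*r)) = (9 + r)*(1/(2*r)) = (9 + r)/(2*r))
sqrt(Q(a) + f) = sqrt((9 - 1/51)/(2*(-1/51)) - 30876) = sqrt((1/2)*(-51)*(458/51) - 30876) = sqrt(-229 - 30876) = sqrt(-31105) = I*sqrt(31105)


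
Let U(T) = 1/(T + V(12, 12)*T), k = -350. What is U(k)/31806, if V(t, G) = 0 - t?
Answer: 1/122453100 ≈ 8.1664e-9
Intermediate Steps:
V(t, G) = -t
U(T) = -1/(11*T) (U(T) = 1/(T + (-1*12)*T) = 1/(T - 12*T) = 1/(-11*T) = -1/(11*T))
U(k)/31806 = -1/11/(-350)/31806 = -1/11*(-1/350)*(1/31806) = (1/3850)*(1/31806) = 1/122453100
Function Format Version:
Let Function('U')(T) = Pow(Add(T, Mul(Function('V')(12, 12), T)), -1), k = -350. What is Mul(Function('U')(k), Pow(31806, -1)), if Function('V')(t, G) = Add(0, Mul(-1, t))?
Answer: Rational(1, 122453100) ≈ 8.1664e-9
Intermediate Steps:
Function('V')(t, G) = Mul(-1, t)
Function('U')(T) = Mul(Rational(-1, 11), Pow(T, -1)) (Function('U')(T) = Pow(Add(T, Mul(Mul(-1, 12), T)), -1) = Pow(Add(T, Mul(-12, T)), -1) = Pow(Mul(-11, T), -1) = Mul(Rational(-1, 11), Pow(T, -1)))
Mul(Function('U')(k), Pow(31806, -1)) = Mul(Mul(Rational(-1, 11), Pow(-350, -1)), Pow(31806, -1)) = Mul(Mul(Rational(-1, 11), Rational(-1, 350)), Rational(1, 31806)) = Mul(Rational(1, 3850), Rational(1, 31806)) = Rational(1, 122453100)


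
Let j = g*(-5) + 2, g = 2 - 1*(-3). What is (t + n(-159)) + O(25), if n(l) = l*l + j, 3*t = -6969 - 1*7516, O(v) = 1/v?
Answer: 1532228/75 ≈ 20430.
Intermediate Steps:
g = 5 (g = 2 + 3 = 5)
t = -14485/3 (t = (-6969 - 1*7516)/3 = (-6969 - 7516)/3 = (1/3)*(-14485) = -14485/3 ≈ -4828.3)
j = -23 (j = 5*(-5) + 2 = -25 + 2 = -23)
n(l) = -23 + l**2 (n(l) = l*l - 23 = l**2 - 23 = -23 + l**2)
(t + n(-159)) + O(25) = (-14485/3 + (-23 + (-159)**2)) + 1/25 = (-14485/3 + (-23 + 25281)) + 1/25 = (-14485/3 + 25258) + 1/25 = 61289/3 + 1/25 = 1532228/75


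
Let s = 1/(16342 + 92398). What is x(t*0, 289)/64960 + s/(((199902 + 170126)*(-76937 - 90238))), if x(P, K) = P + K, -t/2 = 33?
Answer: 24299822689287613/5461994747045592000 ≈ 0.0044489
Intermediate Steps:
t = -66 (t = -2*33 = -66)
x(P, K) = K + P
s = 1/108740 ≈ 9.1962e-6
x(t*0, 289)/64960 + s/(((199902 + 170126)*(-76937 - 90238))) = (289 - 66*0)/64960 + 1/(108740*(((199902 + 170126)*(-76937 - 90238)))) = (289 + 0)*(1/64960) + 1/(108740*((370028*(-167175)))) = 289*(1/64960) + (1/108740)/(-61859430900) = 289/64960 + (1/108740)*(-1/61859430900) = 289/64960 - 1/6726594516066000 = 24299822689287613/5461994747045592000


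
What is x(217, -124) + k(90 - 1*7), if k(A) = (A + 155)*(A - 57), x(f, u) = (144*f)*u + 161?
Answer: -3868403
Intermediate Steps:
x(f, u) = 161 + 144*f*u (x(f, u) = 144*f*u + 161 = 161 + 144*f*u)
k(A) = (-57 + A)*(155 + A) (k(A) = (155 + A)*(-57 + A) = (-57 + A)*(155 + A))
x(217, -124) + k(90 - 1*7) = (161 + 144*217*(-124)) + (-8835 + (90 - 1*7)**2 + 98*(90 - 1*7)) = (161 - 3874752) + (-8835 + (90 - 7)**2 + 98*(90 - 7)) = -3874591 + (-8835 + 83**2 + 98*83) = -3874591 + (-8835 + 6889 + 8134) = -3874591 + 6188 = -3868403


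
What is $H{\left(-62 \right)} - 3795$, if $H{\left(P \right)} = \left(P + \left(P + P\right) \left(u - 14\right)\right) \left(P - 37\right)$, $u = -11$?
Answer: $-304557$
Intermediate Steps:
$H{\left(P \right)} = - 49 P \left(-37 + P\right)$ ($H{\left(P \right)} = \left(P + \left(P + P\right) \left(-11 - 14\right)\right) \left(P - 37\right) = \left(P + 2 P \left(-25\right)\right) \left(-37 + P\right) = \left(P - 50 P\right) \left(-37 + P\right) = - 49 P \left(-37 + P\right)$)
$H{\left(-62 \right)} - 3795 = 49 \left(-62\right) \left(37 - -62\right) - 3795 = 49 \left(-62\right) \left(37 + 62\right) - 3795 = 49 \left(-62\right) 99 - 3795 = -300762 - 3795 = -304557$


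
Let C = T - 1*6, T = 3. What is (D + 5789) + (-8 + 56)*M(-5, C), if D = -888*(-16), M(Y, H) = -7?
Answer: 19661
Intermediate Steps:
C = -3 (C = 3 - 1*6 = 3 - 6 = -3)
D = 14208
(D + 5789) + (-8 + 56)*M(-5, C) = (14208 + 5789) + (-8 + 56)*(-7) = 19997 + 48*(-7) = 19997 - 336 = 19661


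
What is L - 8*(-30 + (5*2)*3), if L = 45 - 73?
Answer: -28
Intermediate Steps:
L = -28
L - 8*(-30 + (5*2)*3) = -28 - 8*(-30 + (5*2)*3) = -28 - 8*(-30 + 10*3) = -28 - 8*(-30 + 30) = -28 - 8*0 = -28 + 0 = -28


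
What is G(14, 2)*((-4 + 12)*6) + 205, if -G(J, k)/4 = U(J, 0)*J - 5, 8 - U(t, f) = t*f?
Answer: -20339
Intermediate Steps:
U(t, f) = 8 - f*t (U(t, f) = 8 - t*f = 8 - f*t)
G(J, k) = 20 - 32*J (G(J, k) = -4*((8 - 1*0*J)*J - 5) = -4*((8 + 0)*J - 5) = -4*(8*J - 5) = -4*(-5 + 8*J) = 20 - 32*J)
G(14, 2)*((-4 + 12)*6) + 205 = (20 - 32*14)*((-4 + 12)*6) + 205 = (20 - 448)*(8*6) + 205 = -428*48 + 205 = -20544 + 205 = -20339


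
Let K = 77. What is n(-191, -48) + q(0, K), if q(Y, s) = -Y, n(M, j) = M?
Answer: -191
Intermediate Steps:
n(-191, -48) + q(0, K) = -191 - 1*0 = -191 + 0 = -191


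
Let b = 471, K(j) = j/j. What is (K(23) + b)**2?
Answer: 222784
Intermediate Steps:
K(j) = 1
(K(23) + b)**2 = (1 + 471)**2 = 472**2 = 222784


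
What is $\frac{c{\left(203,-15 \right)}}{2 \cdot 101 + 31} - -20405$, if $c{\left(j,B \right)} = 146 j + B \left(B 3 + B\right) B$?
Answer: $\frac{4770503}{233} \approx 20474.0$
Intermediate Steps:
$c{\left(j,B \right)} = 4 B^{3} + 146 j$ ($c{\left(j,B \right)} = 146 j + B \left(3 B + B\right) B = 146 j + B 4 B B = 146 j + 4 B^{2} B = 146 j + 4 B^{3} = 4 B^{3} + 146 j$)
$\frac{c{\left(203,-15 \right)}}{2 \cdot 101 + 31} - -20405 = \frac{4 \left(-15\right)^{3} + 146 \cdot 203}{2 \cdot 101 + 31} - -20405 = \frac{4 \left(-3375\right) + 29638}{202 + 31} + 20405 = \frac{-13500 + 29638}{233} + 20405 = 16138 \cdot \frac{1}{233} + 20405 = \frac{16138}{233} + 20405 = \frac{4770503}{233}$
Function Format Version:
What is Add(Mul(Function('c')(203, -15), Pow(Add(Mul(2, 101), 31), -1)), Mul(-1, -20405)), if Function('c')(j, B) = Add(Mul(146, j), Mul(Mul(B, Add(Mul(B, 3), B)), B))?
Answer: Rational(4770503, 233) ≈ 20474.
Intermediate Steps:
Function('c')(j, B) = Add(Mul(4, Pow(B, 3)), Mul(146, j)) (Function('c')(j, B) = Add(Mul(146, j), Mul(Mul(B, Add(Mul(3, B), B)), B)) = Add(Mul(146, j), Mul(Mul(B, Mul(4, B)), B)) = Add(Mul(146, j), Mul(Mul(4, Pow(B, 2)), B)) = Add(Mul(146, j), Mul(4, Pow(B, 3))) = Add(Mul(4, Pow(B, 3)), Mul(146, j)))
Add(Mul(Function('c')(203, -15), Pow(Add(Mul(2, 101), 31), -1)), Mul(-1, -20405)) = Add(Mul(Add(Mul(4, Pow(-15, 3)), Mul(146, 203)), Pow(Add(Mul(2, 101), 31), -1)), Mul(-1, -20405)) = Add(Mul(Add(Mul(4, -3375), 29638), Pow(Add(202, 31), -1)), 20405) = Add(Mul(Add(-13500, 29638), Pow(233, -1)), 20405) = Add(Mul(16138, Rational(1, 233)), 20405) = Add(Rational(16138, 233), 20405) = Rational(4770503, 233)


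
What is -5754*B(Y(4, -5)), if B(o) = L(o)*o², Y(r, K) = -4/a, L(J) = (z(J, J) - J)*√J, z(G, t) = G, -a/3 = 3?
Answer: 0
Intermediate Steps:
a = -9 (a = -3*3 = -9)
L(J) = 0 (L(J) = (J - J)*√J = 0*√J = 0)
Y(r, K) = 4/9 (Y(r, K) = -4/(-9) = -4*(-⅑) = 4/9)
B(o) = 0 (B(o) = 0*o² = 0)
-5754*B(Y(4, -5)) = -5754*0 = 0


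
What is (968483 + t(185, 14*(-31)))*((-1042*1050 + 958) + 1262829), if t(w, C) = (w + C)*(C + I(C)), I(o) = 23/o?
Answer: 11326073778313/62 ≈ 1.8268e+11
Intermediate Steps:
t(w, C) = (C + w)*(C + 23/C) (t(w, C) = (w + C)*(C + 23/C) = (C + w)*(C + 23/C))
(968483 + t(185, 14*(-31)))*((-1042*1050 + 958) + 1262829) = (968483 + (23 + (14*(-31))² + (14*(-31))*185 + 23*185/(14*(-31))))*((-1042*1050 + 958) + 1262829) = (968483 + (23 + (-434)² - 434*185 + 23*185/(-434)))*((-1094100 + 958) + 1262829) = (968483 + (23 + 188356 - 80290 + 23*185*(-1/434)))*(-1093142 + 1262829) = (968483 + (23 + 188356 - 80290 - 4255/434))*169687 = (968483 + 46906371/434)*169687 = (467227993/434)*169687 = 11326073778313/62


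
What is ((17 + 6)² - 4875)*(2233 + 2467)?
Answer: -20426200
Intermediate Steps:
((17 + 6)² - 4875)*(2233 + 2467) = (23² - 4875)*4700 = (529 - 4875)*4700 = -4346*4700 = -20426200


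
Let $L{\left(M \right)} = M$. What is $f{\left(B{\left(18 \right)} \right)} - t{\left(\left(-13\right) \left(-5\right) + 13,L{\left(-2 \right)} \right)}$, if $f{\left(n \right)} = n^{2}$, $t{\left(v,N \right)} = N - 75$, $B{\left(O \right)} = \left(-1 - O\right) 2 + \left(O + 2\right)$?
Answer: $401$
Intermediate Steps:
$B{\left(O \right)} = - O$ ($B{\left(O \right)} = \left(-2 - 2 O\right) + \left(2 + O\right) = - O$)
$t{\left(v,N \right)} = -75 + N$
$f{\left(B{\left(18 \right)} \right)} - t{\left(\left(-13\right) \left(-5\right) + 13,L{\left(-2 \right)} \right)} = \left(\left(-1\right) 18\right)^{2} - \left(-75 - 2\right) = \left(-18\right)^{2} - -77 = 324 + 77 = 401$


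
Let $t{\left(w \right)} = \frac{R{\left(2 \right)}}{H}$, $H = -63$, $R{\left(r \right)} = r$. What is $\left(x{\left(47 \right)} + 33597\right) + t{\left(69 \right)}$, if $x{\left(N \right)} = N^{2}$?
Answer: $\frac{2255776}{63} \approx 35806.0$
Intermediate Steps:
$t{\left(w \right)} = - \frac{2}{63}$ ($t{\left(w \right)} = \frac{2}{-63} = 2 \left(- \frac{1}{63}\right) = - \frac{2}{63}$)
$\left(x{\left(47 \right)} + 33597\right) + t{\left(69 \right)} = \left(47^{2} + 33597\right) - \frac{2}{63} = \left(2209 + 33597\right) - \frac{2}{63} = 35806 - \frac{2}{63} = \frac{2255776}{63}$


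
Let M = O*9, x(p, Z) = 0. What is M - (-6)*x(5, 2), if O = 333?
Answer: 2997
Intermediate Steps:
M = 2997 (M = 333*9 = 2997)
M - (-6)*x(5, 2) = 2997 - (-6)*0 = 2997 - 1*0 = 2997 + 0 = 2997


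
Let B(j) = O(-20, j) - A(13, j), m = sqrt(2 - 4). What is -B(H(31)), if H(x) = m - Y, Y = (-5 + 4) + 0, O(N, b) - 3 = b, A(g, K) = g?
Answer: 9 - I*sqrt(2) ≈ 9.0 - 1.4142*I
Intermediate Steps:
O(N, b) = 3 + b
Y = -1 (Y = -1 + 0 = -1)
m = I*sqrt(2) (m = sqrt(-2) = I*sqrt(2) ≈ 1.4142*I)
H(x) = 1 + I*sqrt(2) (H(x) = I*sqrt(2) - 1*(-1) = I*sqrt(2) + 1 = 1 + I*sqrt(2))
B(j) = -10 + j (B(j) = (3 + j) - 1*13 = (3 + j) - 13 = -10 + j)
-B(H(31)) = -(-10 + (1 + I*sqrt(2))) = -(-9 + I*sqrt(2)) = 9 - I*sqrt(2)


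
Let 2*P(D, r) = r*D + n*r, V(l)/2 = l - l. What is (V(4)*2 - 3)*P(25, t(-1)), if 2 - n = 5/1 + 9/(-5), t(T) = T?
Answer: 357/10 ≈ 35.700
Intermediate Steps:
n = -6/5 (n = 2 - (5/1 + 9/(-5)) = 2 - (5*1 + 9*(-1/5)) = 2 - (5 - 9/5) = 2 - 1*16/5 = 2 - 16/5 = -6/5 ≈ -1.2000)
V(l) = 0 (V(l) = 2*(l - l) = 2*0 = 0)
P(D, r) = -3*r/5 + D*r/2 (P(D, r) = (r*D - 6*r/5)/2 = (D*r - 6*r/5)/2 = (-6*r/5 + D*r)/2 = -3*r/5 + D*r/2)
(V(4)*2 - 3)*P(25, t(-1)) = (0*2 - 3)*((1/10)*(-1)*(-6 + 5*25)) = (0 - 3)*((1/10)*(-1)*(-6 + 125)) = -3*(-1)*119/10 = -3*(-119/10) = 357/10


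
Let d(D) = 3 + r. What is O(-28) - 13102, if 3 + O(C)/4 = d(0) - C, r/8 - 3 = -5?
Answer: -13054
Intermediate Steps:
r = -16 (r = 24 + 8*(-5) = 24 - 40 = -16)
d(D) = -13 (d(D) = 3 - 16 = -13)
O(C) = -64 - 4*C (O(C) = -12 + 4*(-13 - C) = -12 + (-52 - 4*C) = -64 - 4*C)
O(-28) - 13102 = (-64 - 4*(-28)) - 13102 = (-64 + 112) - 13102 = 48 - 13102 = -13054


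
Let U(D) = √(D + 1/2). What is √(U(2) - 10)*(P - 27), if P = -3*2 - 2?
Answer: -35*I*√(40 - 2*√10)/2 ≈ -101.55*I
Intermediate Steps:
U(D) = √(½ + D) (U(D) = √(D + ½) = √(½ + D))
P = -8 (P = -6 - 2 = -8)
√(U(2) - 10)*(P - 27) = √(√(2 + 4*2)/2 - 10)*(-8 - 27) = √(√(2 + 8)/2 - 10)*(-35) = √(√10/2 - 10)*(-35) = √(-10 + √10/2)*(-35) = -35*√(-10 + √10/2)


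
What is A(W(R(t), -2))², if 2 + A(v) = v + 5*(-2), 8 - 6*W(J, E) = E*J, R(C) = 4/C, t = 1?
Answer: 784/9 ≈ 87.111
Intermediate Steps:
W(J, E) = 4/3 - E*J/6
A(v) = -12 + v (A(v) = -2 + (v + 5*(-2)) = -2 + (v - 10) = -2 + (-10 + v) = -12 + v)
A(W(R(t), -2))² = (-12 + (4/3 - ⅙*(-2)*4/1))² = (-12 + (4/3 - ⅙*(-2)*4*1))² = (-12 + (4/3 - ⅙*(-2)*4))² = (-12 + (4/3 + 4/3))² = (-12 + 8/3)² = (-28/3)² = 784/9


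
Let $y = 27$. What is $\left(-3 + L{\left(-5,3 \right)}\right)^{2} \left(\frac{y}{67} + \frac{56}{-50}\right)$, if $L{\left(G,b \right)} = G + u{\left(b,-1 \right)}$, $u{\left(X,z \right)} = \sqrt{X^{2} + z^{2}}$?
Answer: $- \frac{88874}{1675} + \frac{19216 \sqrt{10}}{1675} \approx -16.781$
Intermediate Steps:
$L{\left(G,b \right)} = G + \sqrt{1 + b^{2}}$ ($L{\left(G,b \right)} = G + \sqrt{b^{2} + \left(-1\right)^{2}} = G + \sqrt{b^{2} + 1} = G + \sqrt{1 + b^{2}}$)
$\left(-3 + L{\left(-5,3 \right)}\right)^{2} \left(\frac{y}{67} + \frac{56}{-50}\right) = \left(-3 - \left(5 - \sqrt{1 + 3^{2}}\right)\right)^{2} \left(\frac{27}{67} + \frac{56}{-50}\right) = \left(-3 - \left(5 - \sqrt{1 + 9}\right)\right)^{2} \left(27 \cdot \frac{1}{67} + 56 \left(- \frac{1}{50}\right)\right) = \left(-3 - \left(5 - \sqrt{10}\right)\right)^{2} \left(\frac{27}{67} - \frac{28}{25}\right) = \left(-8 + \sqrt{10}\right)^{2} \left(- \frac{1201}{1675}\right) = - \frac{1201 \left(-8 + \sqrt{10}\right)^{2}}{1675}$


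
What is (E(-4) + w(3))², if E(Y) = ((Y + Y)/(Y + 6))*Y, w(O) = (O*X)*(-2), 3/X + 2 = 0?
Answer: 625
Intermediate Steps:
X = -3/2 (X = 3/(-2 + 0) = 3/(-2) = 3*(-½) = -3/2 ≈ -1.5000)
w(O) = 3*O (w(O) = (O*(-3/2))*(-2) = -3*O/2*(-2) = 3*O)
E(Y) = 2*Y²/(6 + Y) (E(Y) = ((2*Y)/(6 + Y))*Y = (2*Y/(6 + Y))*Y = 2*Y²/(6 + Y))
(E(-4) + w(3))² = (2*(-4)²/(6 - 4) + 3*3)² = (2*16/2 + 9)² = (2*16*(½) + 9)² = (16 + 9)² = 25² = 625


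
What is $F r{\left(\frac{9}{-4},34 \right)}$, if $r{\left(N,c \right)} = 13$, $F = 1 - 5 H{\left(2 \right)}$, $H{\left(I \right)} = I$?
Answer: $-117$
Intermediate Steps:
$F = -9$ ($F = 1 - 10 = -9$)
$F r{\left(\frac{9}{-4},34 \right)} = \left(-9\right) 13 = -117$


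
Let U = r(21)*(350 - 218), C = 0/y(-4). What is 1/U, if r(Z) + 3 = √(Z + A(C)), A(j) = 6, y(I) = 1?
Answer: 1/792 + √3/792 ≈ 0.0034496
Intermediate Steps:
C = 0 (C = 0/1 = 0*1 = 0)
r(Z) = -3 + √(6 + Z) (r(Z) = -3 + √(Z + 6) = -3 + √(6 + Z))
U = -396 + 396*√3 (U = (-3 + √(6 + 21))*(350 - 218) = (-3 + √27)*132 = (-3 + 3*√3)*132 = -396 + 396*√3 ≈ 289.89)
1/U = 1/(-396 + 396*√3)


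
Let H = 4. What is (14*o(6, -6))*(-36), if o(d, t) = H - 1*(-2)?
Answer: -3024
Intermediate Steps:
o(d, t) = 6 (o(d, t) = 4 - 1*(-2) = 4 + 2 = 6)
(14*o(6, -6))*(-36) = (14*6)*(-36) = 84*(-36) = -3024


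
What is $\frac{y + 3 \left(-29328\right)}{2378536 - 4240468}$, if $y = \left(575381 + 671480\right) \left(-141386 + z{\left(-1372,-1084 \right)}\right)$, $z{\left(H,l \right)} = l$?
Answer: $\frac{29606729109}{310322} \approx 95407.0$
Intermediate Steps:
$y = -177640286670$ ($y = \left(575381 + 671480\right) \left(-141386 - 1084\right) = 1246861 \left(-142470\right) = -177640286670$)
$\frac{y + 3 \left(-29328\right)}{2378536 - 4240468} = \frac{-177640286670 + 3 \left(-29328\right)}{2378536 - 4240468} = \frac{-177640286670 - 87984}{-1861932} = \left(-177640374654\right) \left(- \frac{1}{1861932}\right) = \frac{29606729109}{310322}$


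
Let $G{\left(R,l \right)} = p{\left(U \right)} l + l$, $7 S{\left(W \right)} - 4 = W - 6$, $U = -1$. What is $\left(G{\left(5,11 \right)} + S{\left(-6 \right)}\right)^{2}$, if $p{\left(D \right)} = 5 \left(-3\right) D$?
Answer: $\frac{1498176}{49} \approx 30575.0$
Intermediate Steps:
$S{\left(W \right)} = - \frac{2}{7} + \frac{W}{7}$ ($S{\left(W \right)} = \frac{4}{7} + \frac{W - 6}{7} = \frac{4}{7} + \frac{-6 + W}{7} = \frac{4}{7} + \left(- \frac{6}{7} + \frac{W}{7}\right) = - \frac{2}{7} + \frac{W}{7}$)
$p{\left(D \right)} = - 15 D$
$G{\left(R,l \right)} = 16 l$ ($G{\left(R,l \right)} = \left(-15\right) \left(-1\right) l + l = 15 l + l = 16 l$)
$\left(G{\left(5,11 \right)} + S{\left(-6 \right)}\right)^{2} = \left(16 \cdot 11 + \left(- \frac{2}{7} + \frac{1}{7} \left(-6\right)\right)\right)^{2} = \left(176 - \frac{8}{7}\right)^{2} = \left(\frac{1224}{7}\right)^{2} = \frac{1498176}{49}$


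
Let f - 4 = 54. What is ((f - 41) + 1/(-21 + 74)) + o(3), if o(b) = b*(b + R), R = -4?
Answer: 743/53 ≈ 14.019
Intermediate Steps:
f = 58 (f = 4 + 54 = 58)
o(b) = b*(-4 + b) (o(b) = b*(b - 4) = b*(-4 + b))
((f - 41) + 1/(-21 + 74)) + o(3) = ((58 - 41) + 1/(-21 + 74)) + 3*(-4 + 3) = (17 + 1/53) + 3*(-1) = (17 + 1/53) - 3 = 902/53 - 3 = 743/53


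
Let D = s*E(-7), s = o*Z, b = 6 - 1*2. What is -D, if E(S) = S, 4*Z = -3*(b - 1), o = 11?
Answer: -693/4 ≈ -173.25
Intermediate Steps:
b = 4 (b = 6 - 2 = 4)
Z = -9/4 (Z = (-3*(4 - 1))/4 = (-3*3)/4 = (¼)*(-9) = -9/4 ≈ -2.2500)
s = -99/4 (s = 11*(-9/4) = -99/4 ≈ -24.750)
D = 693/4 (D = -99/4*(-7) = 693/4 ≈ 173.25)
-D = -1*693/4 = -693/4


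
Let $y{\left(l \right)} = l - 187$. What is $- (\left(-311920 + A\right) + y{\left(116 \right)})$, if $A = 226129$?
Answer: $85862$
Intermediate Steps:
$y{\left(l \right)} = -187 + l$
$- (\left(-311920 + A\right) + y{\left(116 \right)}) = - (\left(-311920 + 226129\right) + \left(-187 + 116\right)) = - (-85791 - 71) = \left(-1\right) \left(-85862\right) = 85862$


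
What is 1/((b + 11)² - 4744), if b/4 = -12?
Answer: -1/3375 ≈ -0.00029630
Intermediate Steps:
b = -48 (b = 4*(-12) = -48)
1/((b + 11)² - 4744) = 1/((-48 + 11)² - 4744) = 1/((-37)² - 4744) = 1/(1369 - 4744) = 1/(-3375) = -1/3375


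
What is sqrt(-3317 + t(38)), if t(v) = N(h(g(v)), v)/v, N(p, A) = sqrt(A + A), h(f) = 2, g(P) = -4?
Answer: sqrt(-1197437 + 19*sqrt(19))/19 ≈ 57.591*I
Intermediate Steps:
N(p, A) = sqrt(2)*sqrt(A) (N(p, A) = sqrt(2*A) = sqrt(2)*sqrt(A))
t(v) = sqrt(2)/sqrt(v) (t(v) = (sqrt(2)*sqrt(v))/v = sqrt(2)/sqrt(v))
sqrt(-3317 + t(38)) = sqrt(-3317 + sqrt(2)/sqrt(38)) = sqrt(-3317 + sqrt(2)*(sqrt(38)/38)) = sqrt(-3317 + sqrt(19)/19)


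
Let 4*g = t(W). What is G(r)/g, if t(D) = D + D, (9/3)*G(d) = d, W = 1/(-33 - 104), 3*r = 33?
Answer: -3014/3 ≈ -1004.7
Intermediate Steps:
r = 11 (r = (⅓)*33 = 11)
W = -1/137 (W = 1/(-137) = -1/137 ≈ -0.0072993)
G(d) = d/3
t(D) = 2*D
g = -1/274 (g = (2*(-1/137))/4 = (¼)*(-2/137) = -1/274 ≈ -0.0036496)
G(r)/g = ((⅓)*11)/(-1/274) = (11/3)*(-274) = -3014/3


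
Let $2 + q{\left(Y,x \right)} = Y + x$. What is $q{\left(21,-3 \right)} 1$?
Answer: $16$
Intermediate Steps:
$q{\left(Y,x \right)} = -2 + Y + x$ ($q{\left(Y,x \right)} = -2 + \left(Y + x\right) = -2 + Y + x$)
$q{\left(21,-3 \right)} 1 = \left(-2 + 21 - 3\right) 1 = 16 \cdot 1 = 16$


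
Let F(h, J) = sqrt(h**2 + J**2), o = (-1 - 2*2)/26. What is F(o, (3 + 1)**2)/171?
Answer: sqrt(173081)/4446 ≈ 0.093574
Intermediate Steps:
o = -5/26 (o = (-1 - 4)*(1/26) = -5*1/26 = -5/26 ≈ -0.19231)
F(h, J) = sqrt(J**2 + h**2)
F(o, (3 + 1)**2)/171 = sqrt(((3 + 1)**2)**2 + (-5/26)**2)/171 = sqrt((4**2)**2 + 25/676)*(1/171) = sqrt(16**2 + 25/676)*(1/171) = sqrt(256 + 25/676)*(1/171) = sqrt(173081/676)*(1/171) = (sqrt(173081)/26)*(1/171) = sqrt(173081)/4446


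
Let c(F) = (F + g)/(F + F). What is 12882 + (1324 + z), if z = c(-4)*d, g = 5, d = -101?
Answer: 113749/8 ≈ 14219.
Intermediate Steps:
c(F) = (5 + F)/(2*F) (c(F) = (F + 5)/(F + F) = (5 + F)/((2*F)) = (5 + F)*(1/(2*F)) = (5 + F)/(2*F))
z = 101/8 (z = ((½)*(5 - 4)/(-4))*(-101) = ((½)*(-¼)*1)*(-101) = -⅛*(-101) = 101/8 ≈ 12.625)
12882 + (1324 + z) = 12882 + (1324 + 101/8) = 12882 + 10693/8 = 113749/8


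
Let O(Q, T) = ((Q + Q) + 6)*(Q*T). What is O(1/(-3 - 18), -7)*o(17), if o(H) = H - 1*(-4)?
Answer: 124/3 ≈ 41.333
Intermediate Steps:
o(H) = 4 + H (o(H) = H + 4 = 4 + H)
O(Q, T) = Q*T*(6 + 2*Q) (O(Q, T) = (2*Q + 6)*(Q*T) = (6 + 2*Q)*(Q*T) = Q*T*(6 + 2*Q))
O(1/(-3 - 18), -7)*o(17) = (2*(-7)*(3 + 1/(-3 - 18))/(-3 - 18))*(4 + 17) = (2*(-7)*(3 + 1/(-21))/(-21))*21 = (2*(-1/21)*(-7)*(3 - 1/21))*21 = (2*(-1/21)*(-7)*(62/21))*21 = (124/63)*21 = 124/3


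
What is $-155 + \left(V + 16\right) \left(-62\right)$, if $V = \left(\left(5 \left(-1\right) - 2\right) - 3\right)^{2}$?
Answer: $-7347$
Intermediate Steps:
$V = 100$ ($V = \left(\left(-5 - 2\right) - 3\right)^{2} = \left(-7 - 3\right)^{2} = \left(-10\right)^{2} = 100$)
$-155 + \left(V + 16\right) \left(-62\right) = -155 + \left(100 + 16\right) \left(-62\right) = -155 + 116 \left(-62\right) = -155 - 7192 = -7347$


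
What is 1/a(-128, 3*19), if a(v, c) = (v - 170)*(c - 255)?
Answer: 1/59004 ≈ 1.6948e-5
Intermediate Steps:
a(v, c) = (-255 + c)*(-170 + v) (a(v, c) = (-170 + v)*(-255 + c) = (-255 + c)*(-170 + v))
1/a(-128, 3*19) = 1/(43350 - 255*(-128) - 510*19 + (3*19)*(-128)) = 1/(43350 + 32640 - 170*57 + 57*(-128)) = 1/(43350 + 32640 - 9690 - 7296) = 1/59004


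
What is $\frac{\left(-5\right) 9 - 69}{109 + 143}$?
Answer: $- \frac{19}{42} \approx -0.45238$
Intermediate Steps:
$\frac{\left(-5\right) 9 - 69}{109 + 143} = \frac{-45 - 69}{252} = \left(-114\right) \frac{1}{252} = - \frac{19}{42}$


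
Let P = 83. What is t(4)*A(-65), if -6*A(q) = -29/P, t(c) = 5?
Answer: 145/498 ≈ 0.29116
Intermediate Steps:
A(q) = 29/498 (A(q) = -(-29)/(6*83) = -⅙*(-29/83) = 29/498)
t(4)*A(-65) = 5*(29/498) = 145/498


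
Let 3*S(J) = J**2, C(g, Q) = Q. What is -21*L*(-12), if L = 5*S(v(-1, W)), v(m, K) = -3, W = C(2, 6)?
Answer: 3780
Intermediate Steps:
W = 6
S(J) = J**2/3
L = 15 (L = 5*((1/3)*(-3)**2) = 5*((1/3)*9) = 5*3 = 15)
-21*L*(-12) = -21*15*(-12) = -315*(-12) = 3780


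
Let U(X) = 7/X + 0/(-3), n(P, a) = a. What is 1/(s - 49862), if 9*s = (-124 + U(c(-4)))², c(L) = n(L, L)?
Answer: -144/6927119 ≈ -2.0788e-5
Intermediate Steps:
c(L) = L
U(X) = 7/X (U(X) = 7/X + 0*(-⅓) = 7/X + 0 = 7/X)
s = 253009/144 (s = (-124 + 7/(-4))²/9 = (-124 + 7*(-¼))²/9 = (-124 - 7/4)²/9 = (-503/4)²/9 = (⅑)*(253009/16) = 253009/144 ≈ 1757.0)
1/(s - 49862) = 1/(253009/144 - 49862) = 1/(-6927119/144) = -144/6927119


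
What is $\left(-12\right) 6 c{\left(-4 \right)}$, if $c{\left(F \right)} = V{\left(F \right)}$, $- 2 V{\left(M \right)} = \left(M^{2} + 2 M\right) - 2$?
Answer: $216$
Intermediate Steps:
$V{\left(M \right)} = 1 - M - \frac{M^{2}}{2}$ ($V{\left(M \right)} = - \frac{\left(M^{2} + 2 M\right) - 2}{2} = - \frac{-2 + M^{2} + 2 M}{2} = 1 - M - \frac{M^{2}}{2}$)
$c{\left(F \right)} = 1 - F - \frac{F^{2}}{2}$
$\left(-12\right) 6 c{\left(-4 \right)} = \left(-12\right) 6 \left(1 - -4 - \frac{\left(-4\right)^{2}}{2}\right) = - 72 \left(1 + 4 - 8\right) = \left(-72\right) \left(-3\right) = 216$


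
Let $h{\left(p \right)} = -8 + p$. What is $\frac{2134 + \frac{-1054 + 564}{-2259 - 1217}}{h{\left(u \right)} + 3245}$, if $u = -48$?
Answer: $\frac{1236379}{1847494} \approx 0.66922$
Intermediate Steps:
$\frac{2134 + \frac{-1054 + 564}{-2259 - 1217}}{h{\left(u \right)} + 3245} = \frac{2134 + \frac{-1054 + 564}{-2259 - 1217}}{\left(-8 - 48\right) + 3245} = \frac{2134 - \frac{490}{-3476}}{-56 + 3245} = \frac{2134 - - \frac{245}{1738}}{3189} = \left(2134 + \frac{245}{1738}\right) \frac{1}{3189} = \frac{3709137}{1738} \cdot \frac{1}{3189} = \frac{1236379}{1847494}$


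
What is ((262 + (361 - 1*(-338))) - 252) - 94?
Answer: 615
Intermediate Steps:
((262 + (361 - 1*(-338))) - 252) - 94 = ((262 + (361 + 338)) - 252) - 94 = ((262 + 699) - 252) - 94 = (961 - 252) - 94 = 709 - 94 = 615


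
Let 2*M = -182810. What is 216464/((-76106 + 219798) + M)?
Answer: 216464/52287 ≈ 4.1399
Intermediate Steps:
M = -91405 (M = (½)*(-182810) = -91405)
216464/((-76106 + 219798) + M) = 216464/((-76106 + 219798) - 91405) = 216464/(143692 - 91405) = 216464/52287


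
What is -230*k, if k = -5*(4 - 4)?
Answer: 0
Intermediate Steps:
k = 0 (k = -5*0 = 0)
-230*k = -230*0 = 0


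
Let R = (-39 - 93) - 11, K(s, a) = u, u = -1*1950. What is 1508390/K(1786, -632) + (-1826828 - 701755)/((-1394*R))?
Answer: -2350893971/2990130 ≈ -786.22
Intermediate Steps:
u = -1950
K(s, a) = -1950
R = -143 (R = -132 - 11 = -143)
1508390/K(1786, -632) + (-1826828 - 701755)/((-1394*R)) = 1508390/(-1950) + (-1826828 - 701755)/((-1394*(-143))) = 1508390*(-1/1950) - 2528583/199342 = -11603/15 - 2528583*1/199342 = -11603/15 - 2528583/199342 = -2350893971/2990130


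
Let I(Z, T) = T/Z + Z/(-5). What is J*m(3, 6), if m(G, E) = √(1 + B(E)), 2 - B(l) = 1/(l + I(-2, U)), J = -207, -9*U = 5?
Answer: -207*√1029513/601 ≈ -349.47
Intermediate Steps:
U = -5/9 (U = -⅑*5 = -5/9 ≈ -0.55556)
I(Z, T) = -Z/5 + T/Z (I(Z, T) = T/Z + Z*(-⅕) = T/Z - Z/5 = -Z/5 + T/Z)
B(l) = 2 - 1/(61/90 + l) (B(l) = 2 - 1/(l + (-⅕*(-2) - 5/9/(-2))) = 2 - 1/(l + (⅖ - 5/9*(-½))) = 2 - 1/(l + (⅖ + 5/18)) = 2 - 1/(l + 61/90) = 2 - 1/(61/90 + l))
m(G, E) = √(1 + 4*(8 + 45*E)/(61 + 90*E))
J*m(3, 6) = -207*√3*√((31 + 90*6)/(61 + 90*6)) = -207*√3*√((31 + 540)/(61 + 540)) = -207*√3*√(571/601) = -207*√3*√343171/601 = -207*√1029513/601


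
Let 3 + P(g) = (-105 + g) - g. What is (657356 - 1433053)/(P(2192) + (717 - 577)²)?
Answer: -775697/19492 ≈ -39.796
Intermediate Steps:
P(g) = -108 (P(g) = -3 + ((-105 + g) - g) = -3 - 105 = -108)
(657356 - 1433053)/(P(2192) + (717 - 577)²) = (657356 - 1433053)/(-108 + (717 - 577)²) = -775697/(-108 + 140²) = -775697/(-108 + 19600) = -775697/19492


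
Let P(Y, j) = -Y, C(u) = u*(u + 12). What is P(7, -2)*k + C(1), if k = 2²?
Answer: -15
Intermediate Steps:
C(u) = u*(12 + u)
k = 4
P(7, -2)*k + C(1) = -1*7*4 + 1*(12 + 1) = -7*4 + 1*13 = -28 + 13 = -15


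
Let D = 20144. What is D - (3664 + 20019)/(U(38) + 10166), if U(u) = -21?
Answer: 204337197/10145 ≈ 20142.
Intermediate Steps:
D - (3664 + 20019)/(U(38) + 10166) = 20144 - (3664 + 20019)/(-21 + 10166) = 20144 - 23683/10145 = 204337197/10145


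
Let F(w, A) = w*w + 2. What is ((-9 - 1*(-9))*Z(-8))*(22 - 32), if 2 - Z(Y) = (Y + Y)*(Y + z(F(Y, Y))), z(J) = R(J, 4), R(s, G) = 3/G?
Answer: 0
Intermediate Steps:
F(w, A) = 2 + w**2 (F(w, A) = w**2 + 2 = 2 + w**2)
z(J) = 3/4
Z(Y) = 2 - 2*Y*(3/4 + Y) (Z(Y) = 2 - (Y + Y)*(Y + 3/4) = 2 - 2*Y*(3/4 + Y))
((-9 - 1*(-9))*Z(-8))*(22 - 32) = ((-9 - 1*(-9))*(2 - 2*(-8)**2 - 3/2*(-8)))*(22 - 32) = ((-9 + 9)*(2 - 2*64 + 12))*(-10) = (0*(2 - 128 + 12))*(-10) = (0*(-114))*(-10) = 0*(-10) = 0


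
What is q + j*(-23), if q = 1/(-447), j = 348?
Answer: -3577789/447 ≈ -8004.0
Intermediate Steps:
q = -1/447 ≈ -0.0022371
q + j*(-23) = -1/447 + 348*(-23) = -1/447 - 8004 = -3577789/447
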